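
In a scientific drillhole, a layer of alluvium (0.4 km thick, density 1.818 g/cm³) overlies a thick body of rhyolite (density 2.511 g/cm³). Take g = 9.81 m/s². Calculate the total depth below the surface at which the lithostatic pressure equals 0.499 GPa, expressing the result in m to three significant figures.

Pressure at base of upper layers: 1818×9.81×400 = 7.134×10^6 Pa = 7.134×10^-3 GPa
Remaining pressure to be supplied by rhyolite: 4.990×10^8 − 7.134×10^6 = 4.919×10^8 Pa
Additional depth in rhyolite = 4.919×10^8 Pa / (2511 kg/m³ × 9.81 m/s²) = 19968 m
Total depth = 400 m + 19968 m = 20368 m

20400 m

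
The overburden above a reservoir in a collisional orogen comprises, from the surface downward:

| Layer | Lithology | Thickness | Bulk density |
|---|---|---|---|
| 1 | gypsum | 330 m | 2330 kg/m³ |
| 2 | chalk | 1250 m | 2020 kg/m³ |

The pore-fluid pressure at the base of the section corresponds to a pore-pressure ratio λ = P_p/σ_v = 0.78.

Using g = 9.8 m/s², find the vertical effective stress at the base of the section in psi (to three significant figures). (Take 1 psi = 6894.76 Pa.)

Overburden (lithostatic) stress σ_v:
gypsum: 2330 kg/m³ × 9.8 m/s² × 330 m = 7.535×10^6 Pa = 7.535 MPa
chalk: 2020 kg/m³ × 9.8 m/s² × 1250 m = 2.474×10^7 Pa = 24.75 MPa
Total = 7.535 + 24.75 = 32.280 MPa
Pore pressure P_p = λ·σ_v = 0.78 × 32.28 MPa = 25.18 MPa
Effective stress σ' = σ_v − P_p = 32.28 − 25.18 = 7.1016 MPa = 1030.0 psi

1030 psi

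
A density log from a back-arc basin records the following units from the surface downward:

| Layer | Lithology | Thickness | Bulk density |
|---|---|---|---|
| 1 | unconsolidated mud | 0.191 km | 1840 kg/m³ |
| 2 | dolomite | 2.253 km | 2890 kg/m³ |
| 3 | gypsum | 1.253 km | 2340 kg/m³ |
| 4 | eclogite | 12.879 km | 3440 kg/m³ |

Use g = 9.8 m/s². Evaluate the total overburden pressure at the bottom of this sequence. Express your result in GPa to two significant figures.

0.53 GPa

unconsolidated mud: 1840 kg/m³ × 9.8 m/s² × 191 m = 3.444×10^6 Pa = 3.444×10^-3 GPa
dolomite: 2890 kg/m³ × 9.8 m/s² × 2253 m = 6.381×10^7 Pa = 0.06381 GPa
gypsum: 2340 kg/m³ × 9.8 m/s² × 1253 m = 2.873×10^7 Pa = 0.02873 GPa
eclogite: 3440 kg/m³ × 9.8 m/s² × 12879 m = 4.342×10^8 Pa = 0.4342 GPa
Total = 3.444×10^-3 + 0.06381 + 0.02873 + 0.4342 = 0.53016 GPa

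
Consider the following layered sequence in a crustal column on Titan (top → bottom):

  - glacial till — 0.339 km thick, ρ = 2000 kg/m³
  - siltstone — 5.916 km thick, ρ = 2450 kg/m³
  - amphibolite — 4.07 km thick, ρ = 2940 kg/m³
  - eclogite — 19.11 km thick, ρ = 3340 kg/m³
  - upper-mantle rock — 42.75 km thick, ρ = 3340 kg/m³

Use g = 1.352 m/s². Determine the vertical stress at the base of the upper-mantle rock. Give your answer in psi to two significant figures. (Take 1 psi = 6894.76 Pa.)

46000 psi

glacial till: 2000 kg/m³ × 1.352 m/s² × 339 m = 9.167×10^5 Pa = 132.9 psi
siltstone: 2450 kg/m³ × 1.352 m/s² × 5916 m = 1.960×10^7 Pa = 2842 psi
amphibolite: 2940 kg/m³ × 1.352 m/s² × 4070 m = 1.618×10^7 Pa = 2346 psi
eclogite: 3340 kg/m³ × 1.352 m/s² × 19110 m = 8.629×10^7 Pa = 12516 psi
upper-mantle rock: 3340 kg/m³ × 1.352 m/s² × 42750 m = 1.930×10^8 Pa = 27999 psi
Total = 132.9 + 2842 + 2346 + 12516 + 27999 = 45836 psi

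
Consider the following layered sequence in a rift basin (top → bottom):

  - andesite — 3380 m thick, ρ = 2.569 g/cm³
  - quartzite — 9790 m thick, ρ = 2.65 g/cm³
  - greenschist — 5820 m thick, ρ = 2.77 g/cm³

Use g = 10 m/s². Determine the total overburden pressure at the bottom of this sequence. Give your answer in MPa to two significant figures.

andesite: 2569 kg/m³ × 10 m/s² × 3380 m = 8.683×10^7 Pa = 86.83 MPa
quartzite: 2650 kg/m³ × 10 m/s² × 9790 m = 2.594×10^8 Pa = 259.4 MPa
greenschist: 2770 kg/m³ × 10 m/s² × 5820 m = 1.612×10^8 Pa = 161.2 MPa
Total = 86.83 + 259.4 + 161.2 = 507.48 MPa

510 MPa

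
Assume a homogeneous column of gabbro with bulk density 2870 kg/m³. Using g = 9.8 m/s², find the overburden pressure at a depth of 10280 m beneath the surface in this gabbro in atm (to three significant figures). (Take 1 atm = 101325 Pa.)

gabbro: 2870 kg/m³ × 9.8 m/s² × 10280 m = 2.891×10^8 Pa = 2854 atm

2850 atm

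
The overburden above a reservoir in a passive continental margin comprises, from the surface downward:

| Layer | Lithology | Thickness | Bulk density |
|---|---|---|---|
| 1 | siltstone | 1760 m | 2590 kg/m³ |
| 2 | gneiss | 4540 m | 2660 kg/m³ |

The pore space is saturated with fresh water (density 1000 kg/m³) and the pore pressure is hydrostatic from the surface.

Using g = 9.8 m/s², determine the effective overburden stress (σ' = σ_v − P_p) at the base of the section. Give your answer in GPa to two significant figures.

Overburden (lithostatic) stress σ_v:
siltstone: 2590 kg/m³ × 9.8 m/s² × 1760 m = 4.467×10^7 Pa = 44.67 MPa
gneiss: 2660 kg/m³ × 9.8 m/s² × 4540 m = 1.183×10^8 Pa = 118.3 MPa
Total = 44.67 + 118.3 = 163.02 MPa
Pore pressure P_p = 1000 kg/m³ × 9.8 m/s² × 6300 m = 6.174×10^7 Pa = 61.74 MPa
Effective stress σ' = σ_v − P_p = 163.0 − 61.74 = 101.28 MPa = 0.10128 GPa

0.10 GPa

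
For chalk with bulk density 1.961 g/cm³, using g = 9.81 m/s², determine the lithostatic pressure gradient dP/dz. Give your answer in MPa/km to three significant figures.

dP/dz = ρg = 1961 kg/m³ × 9.81 m/s² = 19237 Pa/m
= 19237 Pa/m × (1 MPa/km / 1000.0 Pa/m) = 19.237 MPa/km

19.2 MPa/km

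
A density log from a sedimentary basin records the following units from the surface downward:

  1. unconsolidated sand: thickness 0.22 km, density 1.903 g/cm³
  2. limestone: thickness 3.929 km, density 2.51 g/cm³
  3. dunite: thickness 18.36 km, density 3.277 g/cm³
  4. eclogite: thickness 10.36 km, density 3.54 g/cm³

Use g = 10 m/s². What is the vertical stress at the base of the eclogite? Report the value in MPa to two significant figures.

unconsolidated sand: 1903 kg/m³ × 10 m/s² × 220 m = 4.187×10^6 Pa = 4.187 MPa
limestone: 2510 kg/m³ × 10 m/s² × 3929 m = 9.862×10^7 Pa = 98.62 MPa
dunite: 3277 kg/m³ × 10 m/s² × 18360 m = 6.017×10^8 Pa = 601.7 MPa
eclogite: 3540 kg/m³ × 10 m/s² × 10360 m = 3.667×10^8 Pa = 366.7 MPa
Total = 4.187 + 98.62 + 601.7 + 366.7 = 1071.2 MPa

1100 MPa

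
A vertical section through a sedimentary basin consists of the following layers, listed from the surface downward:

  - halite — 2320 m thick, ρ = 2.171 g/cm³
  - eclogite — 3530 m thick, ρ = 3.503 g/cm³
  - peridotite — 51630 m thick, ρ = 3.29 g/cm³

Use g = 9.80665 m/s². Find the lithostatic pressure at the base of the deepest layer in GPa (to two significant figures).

halite: 2171 kg/m³ × 9.80665 m/s² × 2320 m = 4.939×10^7 Pa = 0.04939 GPa
eclogite: 3503 kg/m³ × 9.80665 m/s² × 3530 m = 1.213×10^8 Pa = 0.1213 GPa
peridotite: 3290 kg/m³ × 9.80665 m/s² × 51630 m = 1.666×10^9 Pa = 1.666 GPa
Total = 0.04939 + 0.1213 + 1.666 = 1.8364 GPa

1.8 GPa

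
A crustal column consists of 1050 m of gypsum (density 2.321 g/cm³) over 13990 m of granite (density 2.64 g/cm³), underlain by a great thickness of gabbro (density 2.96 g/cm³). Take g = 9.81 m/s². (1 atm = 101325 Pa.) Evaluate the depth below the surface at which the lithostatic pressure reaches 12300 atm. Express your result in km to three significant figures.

Pressure at base of upper layers: 2321×9.81×1050 + 2640×9.81×13990 = 3.862×10^8 Pa = 3812 atm
Remaining pressure to be supplied by gabbro: 1.246×10^9 − 3.862×10^8 = 8.601×10^8 Pa
Additional depth in gabbro = 8.601×10^8 Pa / (2960 kg/m³ × 9.81 m/s²) = 29619 m
Total depth = 15040 m + 29619 m = 44659 m
= 44.659 km

44.7 km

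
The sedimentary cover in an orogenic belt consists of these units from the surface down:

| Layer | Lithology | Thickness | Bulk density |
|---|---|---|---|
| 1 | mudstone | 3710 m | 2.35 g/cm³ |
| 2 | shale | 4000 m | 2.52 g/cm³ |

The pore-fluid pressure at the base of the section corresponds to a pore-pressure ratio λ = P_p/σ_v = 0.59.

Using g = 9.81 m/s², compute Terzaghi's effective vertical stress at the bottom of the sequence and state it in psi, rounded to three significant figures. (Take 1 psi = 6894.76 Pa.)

Overburden (lithostatic) stress σ_v:
mudstone: 2350 kg/m³ × 9.81 m/s² × 3710 m = 8.553×10^7 Pa = 85.53 MPa
shale: 2520 kg/m³ × 9.81 m/s² × 4000 m = 9.888×10^7 Pa = 98.88 MPa
Total = 85.53 + 98.88 = 184.41 MPa
Pore pressure P_p = λ·σ_v = 0.59 × 184.4 MPa = 108.8 MPa
Effective stress σ' = σ_v − P_p = 184.4 − 108.8 = 75.609 MPa = 10966 psi

11000 psi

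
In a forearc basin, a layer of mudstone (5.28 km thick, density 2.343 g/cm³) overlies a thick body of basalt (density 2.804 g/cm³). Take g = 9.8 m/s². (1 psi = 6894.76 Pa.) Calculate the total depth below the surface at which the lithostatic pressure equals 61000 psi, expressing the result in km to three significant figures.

16.2 km

Pressure at base of upper layers: 2343×9.8×5280 = 1.212×10^8 Pa = 17584 psi
Remaining pressure to be supplied by basalt: 4.206×10^8 − 1.212×10^8 = 2.993×10^8 Pa
Additional depth in basalt = 2.993×10^8 Pa / (2804 kg/m³ × 9.8 m/s²) = 10893 m
Total depth = 5280 m + 10893 m = 16173 m
= 16.173 km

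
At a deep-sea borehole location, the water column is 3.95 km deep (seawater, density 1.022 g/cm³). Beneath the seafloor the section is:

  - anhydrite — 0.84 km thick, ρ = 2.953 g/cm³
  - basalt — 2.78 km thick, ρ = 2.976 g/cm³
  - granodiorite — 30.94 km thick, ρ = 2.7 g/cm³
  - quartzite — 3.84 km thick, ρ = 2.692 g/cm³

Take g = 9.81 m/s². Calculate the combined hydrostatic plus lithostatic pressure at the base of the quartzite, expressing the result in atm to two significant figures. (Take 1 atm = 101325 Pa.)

11000 atm

seawater: 1022 kg/m³ × 9.81 m/s² × 3950 m = 3.960×10^7 Pa = 390.8 atm
anhydrite: 2953 kg/m³ × 9.81 m/s² × 840 m = 2.433×10^7 Pa = 240.2 atm
basalt: 2976 kg/m³ × 9.81 m/s² × 2780 m = 8.116×10^7 Pa = 801.0 atm
granodiorite: 2700 kg/m³ × 9.81 m/s² × 30940 m = 8.195×10^8 Pa = 8088 atm
quartzite: 2692 kg/m³ × 9.81 m/s² × 3840 m = 1.014×10^8 Pa = 1001 atm
Total = 390.8 + 240.2 + 801.0 + 8088 + 1001 = 10521 atm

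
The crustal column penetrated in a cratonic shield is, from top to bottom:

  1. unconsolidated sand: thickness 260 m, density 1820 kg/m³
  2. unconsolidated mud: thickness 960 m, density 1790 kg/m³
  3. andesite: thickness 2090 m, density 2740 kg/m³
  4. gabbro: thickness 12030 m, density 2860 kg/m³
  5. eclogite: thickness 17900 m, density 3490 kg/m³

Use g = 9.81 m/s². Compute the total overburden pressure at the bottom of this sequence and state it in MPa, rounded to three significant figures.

1030 MPa

unconsolidated sand: 1820 kg/m³ × 9.81 m/s² × 260 m = 4.642×10^6 Pa = 4.642 MPa
unconsolidated mud: 1790 kg/m³ × 9.81 m/s² × 960 m = 1.686×10^7 Pa = 16.86 MPa
andesite: 2740 kg/m³ × 9.81 m/s² × 2090 m = 5.618×10^7 Pa = 56.18 MPa
gabbro: 2860 kg/m³ × 9.81 m/s² × 12030 m = 3.375×10^8 Pa = 337.5 MPa
eclogite: 3490 kg/m³ × 9.81 m/s² × 17900 m = 6.128×10^8 Pa = 612.8 MPa
Total = 4.642 + 16.86 + 56.18 + 337.5 + 612.8 = 1028.0 MPa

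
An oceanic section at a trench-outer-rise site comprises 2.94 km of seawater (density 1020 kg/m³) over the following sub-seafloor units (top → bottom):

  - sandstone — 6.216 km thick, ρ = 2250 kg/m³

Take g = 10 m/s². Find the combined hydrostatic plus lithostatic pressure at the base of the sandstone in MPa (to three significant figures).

170 MPa

seawater: 1020 kg/m³ × 10 m/s² × 2940 m = 2.999×10^7 Pa = 29.99 MPa
sandstone: 2250 kg/m³ × 10 m/s² × 6216 m = 1.399×10^8 Pa = 139.9 MPa
Total = 29.99 + 139.9 = 169.85 MPa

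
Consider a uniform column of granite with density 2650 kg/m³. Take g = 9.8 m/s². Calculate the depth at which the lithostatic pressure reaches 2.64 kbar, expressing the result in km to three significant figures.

h = P/(ρg) = 2.64 kbar / (2650 kg/m³ × 9.8 m/s²) = 2.640×10^8 Pa / 25970 Pa/m = 10166 m
= 10.166 km

10.2 km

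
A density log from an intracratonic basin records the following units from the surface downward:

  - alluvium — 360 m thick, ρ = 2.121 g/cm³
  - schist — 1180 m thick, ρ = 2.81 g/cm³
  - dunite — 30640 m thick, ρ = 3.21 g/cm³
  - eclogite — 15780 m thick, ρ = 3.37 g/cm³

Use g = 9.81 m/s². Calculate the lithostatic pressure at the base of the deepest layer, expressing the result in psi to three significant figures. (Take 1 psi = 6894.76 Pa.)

221000 psi

alluvium: 2121 kg/m³ × 9.81 m/s² × 360 m = 7.491×10^6 Pa = 1086 psi
schist: 2810 kg/m³ × 9.81 m/s² × 1180 m = 3.253×10^7 Pa = 4718 psi
dunite: 3210 kg/m³ × 9.81 m/s² × 30640 m = 9.649×10^8 Pa = 1.399×10^5 psi
eclogite: 3370 kg/m³ × 9.81 m/s² × 15780 m = 5.217×10^8 Pa = 75664 psi
Total = 1086 + 4718 + 1.399×10^5 + 75664 = 2.2141×10^5 psi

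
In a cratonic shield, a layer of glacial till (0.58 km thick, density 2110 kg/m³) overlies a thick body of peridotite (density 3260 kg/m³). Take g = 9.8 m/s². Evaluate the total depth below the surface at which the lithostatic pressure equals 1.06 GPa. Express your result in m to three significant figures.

Pressure at base of upper layers: 2110×9.8×580 = 1.199×10^7 Pa = 0.01199 GPa
Remaining pressure to be supplied by peridotite: 1.060×10^9 − 1.199×10^7 = 1.048×10^9 Pa
Additional depth in peridotite = 1.048×10^9 Pa / (3260 kg/m³ × 9.8 m/s²) = 32804 m
Total depth = 580 m + 32804 m = 33384 m

33400 m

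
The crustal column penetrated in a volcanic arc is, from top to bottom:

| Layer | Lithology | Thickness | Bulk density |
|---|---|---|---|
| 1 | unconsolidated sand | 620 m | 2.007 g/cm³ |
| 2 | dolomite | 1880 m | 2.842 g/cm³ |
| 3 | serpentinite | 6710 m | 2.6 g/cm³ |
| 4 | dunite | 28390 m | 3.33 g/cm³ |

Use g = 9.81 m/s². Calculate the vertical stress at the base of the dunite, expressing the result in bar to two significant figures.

unconsolidated sand: 2007 kg/m³ × 9.81 m/s² × 620 m = 1.221×10^7 Pa = 122.1 bar
dolomite: 2842 kg/m³ × 9.81 m/s² × 1880 m = 5.241×10^7 Pa = 524.1 bar
serpentinite: 2600 kg/m³ × 9.81 m/s² × 6710 m = 1.711×10^8 Pa = 1711 bar
dunite: 3330 kg/m³ × 9.81 m/s² × 28390 m = 9.274×10^8 Pa = 9274 bar
Total = 122.1 + 524.1 + 1711 + 9274 = 11632 bar

12000 bar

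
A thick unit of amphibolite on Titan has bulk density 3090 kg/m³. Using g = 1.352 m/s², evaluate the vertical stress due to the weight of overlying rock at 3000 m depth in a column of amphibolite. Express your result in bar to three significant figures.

amphibolite: 3090 kg/m³ × 1.352 m/s² × 3000 m = 1.253×10^7 Pa = 125.3 bar

125 bar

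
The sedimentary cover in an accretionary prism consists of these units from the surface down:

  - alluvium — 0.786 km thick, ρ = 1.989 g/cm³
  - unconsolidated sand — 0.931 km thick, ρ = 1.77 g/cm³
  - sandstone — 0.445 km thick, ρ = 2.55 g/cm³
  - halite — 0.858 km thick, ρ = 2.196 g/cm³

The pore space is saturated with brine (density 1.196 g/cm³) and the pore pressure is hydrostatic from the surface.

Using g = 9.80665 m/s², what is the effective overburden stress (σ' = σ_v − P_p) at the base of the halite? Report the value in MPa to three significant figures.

25.7 MPa

Overburden (lithostatic) stress σ_v:
alluvium: 1989 kg/m³ × 9.80665 m/s² × 786 m = 1.533×10^7 Pa = 15.33 MPa
unconsolidated sand: 1770 kg/m³ × 9.80665 m/s² × 931 m = 1.616×10^7 Pa = 16.16 MPa
sandstone: 2550 kg/m³ × 9.80665 m/s² × 445 m = 1.113×10^7 Pa = 11.13 MPa
halite: 2196 kg/m³ × 9.80665 m/s² × 858 m = 1.848×10^7 Pa = 18.48 MPa
Total = 15.33 + 16.16 + 11.13 + 18.48 = 61.097 MPa
Pore pressure P_p = 1196 kg/m³ × 9.80665 m/s² × 3020 m = 3.542×10^7 Pa = 35.42 MPa
Effective stress σ' = σ_v − P_p = 61.10 − 35.42 = 25.676 MPa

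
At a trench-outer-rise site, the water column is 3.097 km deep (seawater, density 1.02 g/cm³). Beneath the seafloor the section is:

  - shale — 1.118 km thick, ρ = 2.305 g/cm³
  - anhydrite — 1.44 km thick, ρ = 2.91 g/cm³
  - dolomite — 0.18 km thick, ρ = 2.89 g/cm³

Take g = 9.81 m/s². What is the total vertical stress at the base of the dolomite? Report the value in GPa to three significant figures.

seawater: 1020 kg/m³ × 9.81 m/s² × 3097 m = 3.099×10^7 Pa = 0.03099 GPa
shale: 2305 kg/m³ × 9.81 m/s² × 1118 m = 2.528×10^7 Pa = 0.02528 GPa
anhydrite: 2910 kg/m³ × 9.81 m/s² × 1440 m = 4.111×10^7 Pa = 0.04111 GPa
dolomite: 2890 kg/m³ × 9.81 m/s² × 180 m = 5.103×10^6 Pa = 5.103×10^-3 GPa
Total = 0.03099 + 0.02528 + 0.04111 + 5.103×10^-3 = 0.10248 GPa

0.102 GPa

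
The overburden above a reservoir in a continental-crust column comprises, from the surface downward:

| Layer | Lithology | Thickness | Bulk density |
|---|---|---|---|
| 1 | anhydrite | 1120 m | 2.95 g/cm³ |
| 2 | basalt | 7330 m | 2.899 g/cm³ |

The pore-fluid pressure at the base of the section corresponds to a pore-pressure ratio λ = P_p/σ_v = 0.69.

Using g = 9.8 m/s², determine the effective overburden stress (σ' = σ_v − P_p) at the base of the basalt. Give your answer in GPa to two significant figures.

0.075 GPa

Overburden (lithostatic) stress σ_v:
anhydrite: 2950 kg/m³ × 9.8 m/s² × 1120 m = 3.238×10^7 Pa = 32.38 MPa
basalt: 2899 kg/m³ × 9.8 m/s² × 7330 m = 2.082×10^8 Pa = 208.2 MPa
Total = 32.38 + 208.2 = 240.63 MPa
Pore pressure P_p = λ·σ_v = 0.69 × 240.6 MPa = 166.0 MPa
Effective stress σ' = σ_v − P_p = 240.6 − 166.0 = 74.594 MPa = 0.074594 GPa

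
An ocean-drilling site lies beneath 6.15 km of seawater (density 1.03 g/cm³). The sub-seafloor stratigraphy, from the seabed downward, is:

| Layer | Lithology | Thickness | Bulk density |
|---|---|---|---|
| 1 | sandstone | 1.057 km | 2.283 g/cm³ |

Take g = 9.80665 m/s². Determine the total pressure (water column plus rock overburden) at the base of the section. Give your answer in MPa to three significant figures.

seawater: 1030 kg/m³ × 9.80665 m/s² × 6150 m = 6.212×10^7 Pa = 62.12 MPa
sandstone: 2283 kg/m³ × 9.80665 m/s² × 1057 m = 2.366×10^7 Pa = 23.66 MPa
Total = 62.12 + 23.66 = 85.785 MPa

85.8 MPa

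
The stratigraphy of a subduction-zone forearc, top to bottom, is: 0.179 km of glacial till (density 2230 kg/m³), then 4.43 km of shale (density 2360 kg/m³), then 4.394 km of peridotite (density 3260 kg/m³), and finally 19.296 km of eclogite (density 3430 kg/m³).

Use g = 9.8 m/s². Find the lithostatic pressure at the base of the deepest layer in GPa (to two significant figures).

0.90 GPa

glacial till: 2230 kg/m³ × 9.8 m/s² × 179 m = 3.912×10^6 Pa = 3.912×10^-3 GPa
shale: 2360 kg/m³ × 9.8 m/s² × 4430 m = 1.025×10^8 Pa = 0.1025 GPa
peridotite: 3260 kg/m³ × 9.8 m/s² × 4394 m = 1.404×10^8 Pa = 0.1404 GPa
eclogite: 3430 kg/m³ × 9.8 m/s² × 19296 m = 6.486×10^8 Pa = 0.6486 GPa
Total = 3.912×10^-3 + 0.1025 + 0.1404 + 0.6486 = 0.89536 GPa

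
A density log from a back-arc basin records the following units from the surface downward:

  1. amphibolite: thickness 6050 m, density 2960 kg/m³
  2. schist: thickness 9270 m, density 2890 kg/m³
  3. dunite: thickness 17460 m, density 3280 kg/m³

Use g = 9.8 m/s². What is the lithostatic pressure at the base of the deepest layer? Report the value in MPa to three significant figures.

999 MPa

amphibolite: 2960 kg/m³ × 9.8 m/s² × 6050 m = 1.755×10^8 Pa = 175.5 MPa
schist: 2890 kg/m³ × 9.8 m/s² × 9270 m = 2.625×10^8 Pa = 262.5 MPa
dunite: 3280 kg/m³ × 9.8 m/s² × 17460 m = 5.612×10^8 Pa = 561.2 MPa
Total = 175.5 + 262.5 + 561.2 = 999.28 MPa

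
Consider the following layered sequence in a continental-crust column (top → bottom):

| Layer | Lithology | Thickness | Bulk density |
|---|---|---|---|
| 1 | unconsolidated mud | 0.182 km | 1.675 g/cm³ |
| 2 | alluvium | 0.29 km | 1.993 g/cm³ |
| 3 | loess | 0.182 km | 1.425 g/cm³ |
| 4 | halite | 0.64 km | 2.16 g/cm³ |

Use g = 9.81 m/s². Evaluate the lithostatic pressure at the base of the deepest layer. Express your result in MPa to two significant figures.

25 MPa

unconsolidated mud: 1675 kg/m³ × 9.81 m/s² × 182 m = 2.991×10^6 Pa = 2.991 MPa
alluvium: 1993 kg/m³ × 9.81 m/s² × 290 m = 5.670×10^6 Pa = 5.670 MPa
loess: 1425 kg/m³ × 9.81 m/s² × 182 m = 2.544×10^6 Pa = 2.544 MPa
halite: 2160 kg/m³ × 9.81 m/s² × 640 m = 1.356×10^7 Pa = 13.56 MPa
Total = 2.991 + 5.670 + 2.544 + 13.56 = 24.766 MPa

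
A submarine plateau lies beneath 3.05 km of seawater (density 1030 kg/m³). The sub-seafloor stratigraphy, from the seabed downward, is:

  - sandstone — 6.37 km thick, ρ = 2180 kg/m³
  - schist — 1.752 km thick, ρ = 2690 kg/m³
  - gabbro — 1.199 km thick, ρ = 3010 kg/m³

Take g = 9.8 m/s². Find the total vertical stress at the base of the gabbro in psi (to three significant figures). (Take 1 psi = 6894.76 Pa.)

36000 psi

seawater: 1030 kg/m³ × 9.8 m/s² × 3050 m = 3.079×10^7 Pa = 4465 psi
sandstone: 2180 kg/m³ × 9.8 m/s² × 6370 m = 1.361×10^8 Pa = 19738 psi
schist: 2690 kg/m³ × 9.8 m/s² × 1752 m = 4.619×10^7 Pa = 6699 psi
gabbro: 3010 kg/m³ × 9.8 m/s² × 1199 m = 3.537×10^7 Pa = 5130 psi
Total = 4465 + 19738 + 6699 + 5130 = 36032 psi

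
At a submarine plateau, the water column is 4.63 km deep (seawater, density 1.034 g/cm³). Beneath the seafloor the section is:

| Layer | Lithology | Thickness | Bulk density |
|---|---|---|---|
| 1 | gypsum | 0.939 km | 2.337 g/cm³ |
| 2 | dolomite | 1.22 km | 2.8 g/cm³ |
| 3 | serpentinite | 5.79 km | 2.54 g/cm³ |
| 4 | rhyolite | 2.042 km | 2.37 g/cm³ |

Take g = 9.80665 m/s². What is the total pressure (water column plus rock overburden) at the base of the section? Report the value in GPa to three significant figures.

0.294 GPa

seawater: 1034 kg/m³ × 9.80665 m/s² × 4630 m = 4.695×10^7 Pa = 0.04695 GPa
gypsum: 2337 kg/m³ × 9.80665 m/s² × 939 m = 2.152×10^7 Pa = 0.02152 GPa
dolomite: 2800 kg/m³ × 9.80665 m/s² × 1220 m = 3.350×10^7 Pa = 0.03350 GPa
serpentinite: 2540 kg/m³ × 9.80665 m/s² × 5790 m = 1.442×10^8 Pa = 0.1442 GPa
rhyolite: 2370 kg/m³ × 9.80665 m/s² × 2042 m = 4.746×10^7 Pa = 0.04746 GPa
Total = 0.04695 + 0.02152 + 0.03350 + 0.1442 + 0.04746 = 0.29365 GPa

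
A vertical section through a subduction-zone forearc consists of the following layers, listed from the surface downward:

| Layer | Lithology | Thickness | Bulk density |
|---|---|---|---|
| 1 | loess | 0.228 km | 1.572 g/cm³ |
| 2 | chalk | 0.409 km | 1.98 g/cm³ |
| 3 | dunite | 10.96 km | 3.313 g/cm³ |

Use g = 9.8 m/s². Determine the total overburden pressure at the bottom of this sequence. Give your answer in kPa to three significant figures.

367000 kPa

loess: 1572 kg/m³ × 9.8 m/s² × 228 m = 3.512×10^6 Pa = 3512 kPa
chalk: 1980 kg/m³ × 9.8 m/s² × 409 m = 7.936×10^6 Pa = 7936 kPa
dunite: 3313 kg/m³ × 9.8 m/s² × 10960 m = 3.558×10^8 Pa = 3.558×10^5 kPa
Total = 3512 + 7936 + 3.558×10^5 = 3.6729×10^5 kPa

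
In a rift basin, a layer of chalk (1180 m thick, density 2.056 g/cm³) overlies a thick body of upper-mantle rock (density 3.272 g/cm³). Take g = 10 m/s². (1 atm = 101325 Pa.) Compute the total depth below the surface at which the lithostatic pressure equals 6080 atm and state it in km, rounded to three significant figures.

19.3 km

Pressure at base of upper layers: 2056×10×1180 = 2.426×10^7 Pa = 239.4 atm
Remaining pressure to be supplied by upper-mantle rock: 6.161×10^8 − 2.426×10^7 = 5.918×10^8 Pa
Additional depth in upper-mantle rock = 5.918×10^8 Pa / (3272 kg/m³ × 10 m/s²) = 18087 m
Total depth = 1180 m + 18087 m = 19267 m
= 19.267 km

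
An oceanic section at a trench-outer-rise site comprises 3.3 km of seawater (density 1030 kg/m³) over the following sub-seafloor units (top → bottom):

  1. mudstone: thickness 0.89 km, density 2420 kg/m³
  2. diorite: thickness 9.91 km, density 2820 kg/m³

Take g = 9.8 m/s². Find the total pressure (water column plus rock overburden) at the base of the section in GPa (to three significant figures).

seawater: 1030 kg/m³ × 9.8 m/s² × 3300 m = 3.331×10^7 Pa = 0.03331 GPa
mudstone: 2420 kg/m³ × 9.8 m/s² × 890 m = 2.111×10^7 Pa = 0.02111 GPa
diorite: 2820 kg/m³ × 9.8 m/s² × 9910 m = 2.739×10^8 Pa = 0.2739 GPa
Total = 0.03331 + 0.02111 + 0.2739 = 0.32829 GPa

0.328 GPa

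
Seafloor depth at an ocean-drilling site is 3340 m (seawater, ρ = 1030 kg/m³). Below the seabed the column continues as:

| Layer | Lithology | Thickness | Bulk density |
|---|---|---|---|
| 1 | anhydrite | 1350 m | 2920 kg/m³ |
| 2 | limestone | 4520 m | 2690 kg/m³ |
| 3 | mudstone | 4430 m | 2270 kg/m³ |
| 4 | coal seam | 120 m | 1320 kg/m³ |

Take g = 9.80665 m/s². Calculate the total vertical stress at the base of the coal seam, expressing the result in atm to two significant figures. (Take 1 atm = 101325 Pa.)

2900 atm

seawater: 1030 kg/m³ × 9.80665 m/s² × 3340 m = 3.374×10^7 Pa = 333.0 atm
anhydrite: 2920 kg/m³ × 9.80665 m/s² × 1350 m = 3.866×10^7 Pa = 381.5 atm
limestone: 2690 kg/m³ × 9.80665 m/s² × 4520 m = 1.192×10^8 Pa = 1177 atm
mudstone: 2270 kg/m³ × 9.80665 m/s² × 4430 m = 9.862×10^7 Pa = 973.3 atm
coal seam: 1320 kg/m³ × 9.80665 m/s² × 120 m = 1.553×10^6 Pa = 15.33 atm
Total = 333.0 + 381.5 + 1177 + 973.3 + 15.33 = 2879.9 atm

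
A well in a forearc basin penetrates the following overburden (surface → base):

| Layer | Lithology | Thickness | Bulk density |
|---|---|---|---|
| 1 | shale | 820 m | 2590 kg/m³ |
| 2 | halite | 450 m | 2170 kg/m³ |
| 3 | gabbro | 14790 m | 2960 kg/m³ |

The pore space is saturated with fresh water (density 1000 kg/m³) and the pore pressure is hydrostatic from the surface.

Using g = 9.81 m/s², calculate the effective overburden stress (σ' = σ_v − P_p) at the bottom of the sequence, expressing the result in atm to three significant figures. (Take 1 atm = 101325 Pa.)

Overburden (lithostatic) stress σ_v:
shale: 2590 kg/m³ × 9.81 m/s² × 820 m = 2.083×10^7 Pa = 20.83 MPa
halite: 2170 kg/m³ × 9.81 m/s² × 450 m = 9.579×10^6 Pa = 9.579 MPa
gabbro: 2960 kg/m³ × 9.81 m/s² × 14790 m = 4.295×10^8 Pa = 429.5 MPa
Total = 20.83 + 9.579 + 429.5 = 459.88 MPa
Pore pressure P_p = 1000 kg/m³ × 9.81 m/s² × 16060 m = 1.575×10^8 Pa = 157.5 MPa
Effective stress σ' = σ_v − P_p = 459.9 − 157.5 = 302.33 MPa = 2983.8 atm

2980 atm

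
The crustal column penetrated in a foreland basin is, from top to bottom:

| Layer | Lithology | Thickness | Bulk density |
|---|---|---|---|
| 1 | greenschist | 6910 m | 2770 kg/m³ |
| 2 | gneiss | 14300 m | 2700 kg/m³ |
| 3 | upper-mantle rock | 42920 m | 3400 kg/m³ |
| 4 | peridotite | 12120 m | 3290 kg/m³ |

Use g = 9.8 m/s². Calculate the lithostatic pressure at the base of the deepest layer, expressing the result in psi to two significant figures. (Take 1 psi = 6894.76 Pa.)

350000 psi

greenschist: 2770 kg/m³ × 9.8 m/s² × 6910 m = 1.876×10^8 Pa = 27206 psi
gneiss: 2700 kg/m³ × 9.8 m/s² × 14300 m = 3.784×10^8 Pa = 54879 psi
upper-mantle rock: 3400 kg/m³ × 9.8 m/s² × 42920 m = 1.430×10^9 Pa = 2.074×10^5 psi
peridotite: 3290 kg/m³ × 9.8 m/s² × 12120 m = 3.908×10^8 Pa = 56677 psi
Total = 27206 + 54879 + 2.074×10^5 + 56677 = 3.4618×10^5 psi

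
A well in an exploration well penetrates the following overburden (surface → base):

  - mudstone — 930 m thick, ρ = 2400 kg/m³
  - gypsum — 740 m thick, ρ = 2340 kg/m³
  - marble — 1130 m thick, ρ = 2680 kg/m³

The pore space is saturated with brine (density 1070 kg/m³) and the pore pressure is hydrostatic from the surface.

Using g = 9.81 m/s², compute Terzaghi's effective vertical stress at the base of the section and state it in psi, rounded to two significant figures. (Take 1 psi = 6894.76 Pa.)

5700 psi

Overburden (lithostatic) stress σ_v:
mudstone: 2400 kg/m³ × 9.81 m/s² × 930 m = 2.190×10^7 Pa = 21.90 MPa
gypsum: 2340 kg/m³ × 9.81 m/s² × 740 m = 1.699×10^7 Pa = 16.99 MPa
marble: 2680 kg/m³ × 9.81 m/s² × 1130 m = 2.971×10^7 Pa = 29.71 MPa
Total = 21.90 + 16.99 + 29.71 = 68.592 MPa
Pore pressure P_p = 1070 kg/m³ × 9.81 m/s² × 2800 m = 2.939×10^7 Pa = 29.39 MPa
Effective stress σ' = σ_v − P_p = 68.59 − 29.39 = 39.201 MPa = 5685.6 psi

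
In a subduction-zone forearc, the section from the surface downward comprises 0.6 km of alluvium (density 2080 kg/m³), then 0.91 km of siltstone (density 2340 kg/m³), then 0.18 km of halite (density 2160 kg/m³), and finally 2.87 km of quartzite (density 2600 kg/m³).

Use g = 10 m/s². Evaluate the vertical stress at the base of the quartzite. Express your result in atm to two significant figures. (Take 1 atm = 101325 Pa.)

alluvium: 2080 kg/m³ × 10 m/s² × 600 m = 1.248×10^7 Pa = 123.2 atm
siltstone: 2340 kg/m³ × 10 m/s² × 910 m = 2.129×10^7 Pa = 210.2 atm
halite: 2160 kg/m³ × 10 m/s² × 180 m = 3.888×10^6 Pa = 38.37 atm
quartzite: 2600 kg/m³ × 10 m/s² × 2870 m = 7.462×10^7 Pa = 736.4 atm
Total = 123.2 + 210.2 + 38.37 + 736.4 = 1108.1 atm

1100 atm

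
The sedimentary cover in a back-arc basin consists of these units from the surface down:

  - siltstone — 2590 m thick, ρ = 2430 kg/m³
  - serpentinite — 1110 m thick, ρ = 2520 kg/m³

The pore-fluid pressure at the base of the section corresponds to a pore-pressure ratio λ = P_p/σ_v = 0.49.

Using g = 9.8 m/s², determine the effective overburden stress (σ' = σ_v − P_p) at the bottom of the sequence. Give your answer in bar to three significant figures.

454 bar

Overburden (lithostatic) stress σ_v:
siltstone: 2430 kg/m³ × 9.8 m/s² × 2590 m = 6.168×10^7 Pa = 61.68 MPa
serpentinite: 2520 kg/m³ × 9.8 m/s² × 1110 m = 2.741×10^7 Pa = 27.41 MPa
Total = 61.68 + 27.41 = 89.091 MPa
Pore pressure P_p = λ·σ_v = 0.49 × 89.09 MPa = 43.65 MPa
Effective stress σ' = σ_v − P_p = 89.09 − 43.65 = 45.436 MPa = 454.36 bar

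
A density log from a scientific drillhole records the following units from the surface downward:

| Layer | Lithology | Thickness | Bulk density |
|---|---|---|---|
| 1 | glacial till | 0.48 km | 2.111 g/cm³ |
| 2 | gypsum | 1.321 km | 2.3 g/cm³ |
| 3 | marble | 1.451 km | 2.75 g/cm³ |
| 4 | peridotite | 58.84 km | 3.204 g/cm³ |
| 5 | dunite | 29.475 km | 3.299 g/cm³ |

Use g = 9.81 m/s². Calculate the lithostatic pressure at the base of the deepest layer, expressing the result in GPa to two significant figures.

2.9 GPa

glacial till: 2111 kg/m³ × 9.81 m/s² × 480 m = 9.940×10^6 Pa = 9.940×10^-3 GPa
gypsum: 2300 kg/m³ × 9.81 m/s² × 1321 m = 2.981×10^7 Pa = 0.02981 GPa
marble: 2750 kg/m³ × 9.81 m/s² × 1451 m = 3.914×10^7 Pa = 0.03914 GPa
peridotite: 3204 kg/m³ × 9.81 m/s² × 58840 m = 1.849×10^9 Pa = 1.849 GPa
dunite: 3299 kg/m³ × 9.81 m/s² × 29475 m = 9.539×10^8 Pa = 0.9539 GPa
Total = 9.940×10^-3 + 0.02981 + 0.03914 + 1.849 + 0.9539 = 2.8822 GPa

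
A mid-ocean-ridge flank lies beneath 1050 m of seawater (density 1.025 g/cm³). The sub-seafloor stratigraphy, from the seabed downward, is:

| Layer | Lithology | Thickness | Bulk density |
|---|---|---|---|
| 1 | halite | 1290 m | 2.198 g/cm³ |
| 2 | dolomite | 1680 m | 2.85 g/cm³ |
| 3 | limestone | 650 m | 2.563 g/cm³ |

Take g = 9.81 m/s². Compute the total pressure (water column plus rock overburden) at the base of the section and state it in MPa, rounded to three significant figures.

seawater: 1025 kg/m³ × 9.81 m/s² × 1050 m = 1.056×10^7 Pa = 10.56 MPa
halite: 2198 kg/m³ × 9.81 m/s² × 1290 m = 2.782×10^7 Pa = 27.82 MPa
dolomite: 2850 kg/m³ × 9.81 m/s² × 1680 m = 4.697×10^7 Pa = 46.97 MPa
limestone: 2563 kg/m³ × 9.81 m/s² × 650 m = 1.634×10^7 Pa = 16.34 MPa
Total = 10.56 + 27.82 + 46.97 + 16.34 = 101.69 MPa

102 MPa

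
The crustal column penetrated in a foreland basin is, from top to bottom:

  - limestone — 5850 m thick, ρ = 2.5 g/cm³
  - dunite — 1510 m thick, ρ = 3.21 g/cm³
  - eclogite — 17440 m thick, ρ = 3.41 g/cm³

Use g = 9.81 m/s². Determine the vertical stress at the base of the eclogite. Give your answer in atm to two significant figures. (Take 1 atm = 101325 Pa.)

7600 atm

limestone: 2500 kg/m³ × 9.81 m/s² × 5850 m = 1.435×10^8 Pa = 1416 atm
dunite: 3210 kg/m³ × 9.81 m/s² × 1510 m = 4.755×10^7 Pa = 469.3 atm
eclogite: 3410 kg/m³ × 9.81 m/s² × 17440 m = 5.834×10^8 Pa = 5758 atm
Total = 1416 + 469.3 + 5758 = 7643.0 atm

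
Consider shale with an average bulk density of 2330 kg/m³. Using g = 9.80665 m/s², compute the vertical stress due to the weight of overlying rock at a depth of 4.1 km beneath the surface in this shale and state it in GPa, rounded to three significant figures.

shale: 2330 kg/m³ × 9.80665 m/s² × 4100 m = 9.368×10^7 Pa = 0.09368 GPa

0.0937 GPa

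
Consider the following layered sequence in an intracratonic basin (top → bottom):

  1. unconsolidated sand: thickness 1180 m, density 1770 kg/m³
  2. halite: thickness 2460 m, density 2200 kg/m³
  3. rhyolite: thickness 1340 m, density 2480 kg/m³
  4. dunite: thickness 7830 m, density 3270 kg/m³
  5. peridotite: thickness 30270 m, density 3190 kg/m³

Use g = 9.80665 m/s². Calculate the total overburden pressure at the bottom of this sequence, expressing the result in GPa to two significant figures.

1.3 GPa

unconsolidated sand: 1770 kg/m³ × 9.80665 m/s² × 1180 m = 2.048×10^7 Pa = 0.02048 GPa
halite: 2200 kg/m³ × 9.80665 m/s² × 2460 m = 5.307×10^7 Pa = 0.05307 GPa
rhyolite: 2480 kg/m³ × 9.80665 m/s² × 1340 m = 3.259×10^7 Pa = 0.03259 GPa
dunite: 3270 kg/m³ × 9.80665 m/s² × 7830 m = 2.511×10^8 Pa = 0.2511 GPa
peridotite: 3190 kg/m³ × 9.80665 m/s² × 30270 m = 9.469×10^8 Pa = 0.9469 GPa
Total = 0.02048 + 0.05307 + 0.03259 + 0.2511 + 0.9469 = 1.3042 GPa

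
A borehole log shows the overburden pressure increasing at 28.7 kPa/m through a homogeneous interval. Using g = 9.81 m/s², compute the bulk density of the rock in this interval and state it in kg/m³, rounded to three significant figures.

2930 kg/m³

ρ = (dP/dz)/g = 28.7 kPa/m / 9.81 m/s² = 28700 Pa/m / 9.81 m/s² = 2925.6 kg/m³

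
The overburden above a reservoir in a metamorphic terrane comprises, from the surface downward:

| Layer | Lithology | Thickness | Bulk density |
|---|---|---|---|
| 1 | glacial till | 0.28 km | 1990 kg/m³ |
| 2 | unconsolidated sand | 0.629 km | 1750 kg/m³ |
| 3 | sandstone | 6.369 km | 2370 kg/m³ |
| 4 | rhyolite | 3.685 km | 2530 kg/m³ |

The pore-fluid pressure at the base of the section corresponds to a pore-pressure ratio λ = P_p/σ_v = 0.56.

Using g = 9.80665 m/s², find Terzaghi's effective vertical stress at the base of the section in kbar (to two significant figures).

1.1 kbar

Overburden (lithostatic) stress σ_v:
glacial till: 1990 kg/m³ × 9.80665 m/s² × 280 m = 5.464×10^6 Pa = 5.464 MPa
unconsolidated sand: 1750 kg/m³ × 9.80665 m/s² × 629 m = 1.079×10^7 Pa = 10.79 MPa
sandstone: 2370 kg/m³ × 9.80665 m/s² × 6369 m = 1.480×10^8 Pa = 148.0 MPa
rhyolite: 2530 kg/m³ × 9.80665 m/s² × 3685 m = 9.143×10^7 Pa = 91.43 MPa
Total = 5.464 + 10.79 + 148.0 + 91.43 = 255.71 MPa
Pore pressure P_p = λ·σ_v = 0.56 × 255.7 MPa = 143.2 MPa
Effective stress σ' = σ_v − P_p = 255.7 − 143.2 = 112.51 MPa = 1.1251 kbar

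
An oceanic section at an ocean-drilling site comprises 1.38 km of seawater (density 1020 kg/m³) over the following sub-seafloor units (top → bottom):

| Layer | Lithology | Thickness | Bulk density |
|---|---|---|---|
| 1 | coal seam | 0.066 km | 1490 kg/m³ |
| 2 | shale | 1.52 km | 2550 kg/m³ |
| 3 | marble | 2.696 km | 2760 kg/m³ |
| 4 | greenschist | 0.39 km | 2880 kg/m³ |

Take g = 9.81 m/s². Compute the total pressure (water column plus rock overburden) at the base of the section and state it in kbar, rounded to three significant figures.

seawater: 1020 kg/m³ × 9.81 m/s² × 1380 m = 1.381×10^7 Pa = 0.1381 kbar
coal seam: 1490 kg/m³ × 9.81 m/s² × 66 m = 9.647×10^5 Pa = 9.647×10^-3 kbar
shale: 2550 kg/m³ × 9.81 m/s² × 1520 m = 3.802×10^7 Pa = 0.3802 kbar
marble: 2760 kg/m³ × 9.81 m/s² × 2696 m = 7.300×10^7 Pa = 0.7300 kbar
greenschist: 2880 kg/m³ × 9.81 m/s² × 390 m = 1.102×10^7 Pa = 0.1102 kbar
Total = 0.1381 + 9.647×10^-3 + 0.3802 + 0.7300 + 0.1102 = 1.3681 kbar

1.37 kbar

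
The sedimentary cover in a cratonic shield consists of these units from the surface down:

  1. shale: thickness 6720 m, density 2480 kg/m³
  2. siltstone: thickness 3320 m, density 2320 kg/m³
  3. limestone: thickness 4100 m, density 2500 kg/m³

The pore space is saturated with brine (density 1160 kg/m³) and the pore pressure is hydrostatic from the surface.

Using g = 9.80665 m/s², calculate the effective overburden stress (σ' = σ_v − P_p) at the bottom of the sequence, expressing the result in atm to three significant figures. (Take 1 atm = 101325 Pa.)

1760 atm

Overburden (lithostatic) stress σ_v:
shale: 2480 kg/m³ × 9.80665 m/s² × 6720 m = 1.634×10^8 Pa = 163.4 MPa
siltstone: 2320 kg/m³ × 9.80665 m/s² × 3320 m = 7.553×10^7 Pa = 75.53 MPa
limestone: 2500 kg/m³ × 9.80665 m/s² × 4100 m = 1.005×10^8 Pa = 100.5 MPa
Total = 163.4 + 75.53 + 100.5 = 339.49 MPa
Pore pressure P_p = 1160 kg/m³ × 9.80665 m/s² × 14140 m = 1.609×10^8 Pa = 160.9 MPa
Effective stress σ' = σ_v − P_p = 339.5 − 160.9 = 178.63 MPa = 1763.0 atm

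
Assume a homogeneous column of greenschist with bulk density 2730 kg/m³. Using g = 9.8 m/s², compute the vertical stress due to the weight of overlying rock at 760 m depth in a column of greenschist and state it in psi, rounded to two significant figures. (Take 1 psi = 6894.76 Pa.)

2900 psi

greenschist: 2730 kg/m³ × 9.8 m/s² × 760 m = 2.033×10^7 Pa = 2949 psi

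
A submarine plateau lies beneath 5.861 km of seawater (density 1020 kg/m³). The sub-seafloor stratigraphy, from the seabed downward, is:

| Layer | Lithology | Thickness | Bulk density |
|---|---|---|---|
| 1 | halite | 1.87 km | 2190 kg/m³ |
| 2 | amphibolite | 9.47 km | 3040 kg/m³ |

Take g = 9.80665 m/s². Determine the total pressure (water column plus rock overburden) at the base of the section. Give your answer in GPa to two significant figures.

0.38 GPa

seawater: 1020 kg/m³ × 9.80665 m/s² × 5861 m = 5.863×10^7 Pa = 0.05863 GPa
halite: 2190 kg/m³ × 9.80665 m/s² × 1870 m = 4.016×10^7 Pa = 0.04016 GPa
amphibolite: 3040 kg/m³ × 9.80665 m/s² × 9470 m = 2.823×10^8 Pa = 0.2823 GPa
Total = 0.05863 + 0.04016 + 0.2823 = 0.38111 GPa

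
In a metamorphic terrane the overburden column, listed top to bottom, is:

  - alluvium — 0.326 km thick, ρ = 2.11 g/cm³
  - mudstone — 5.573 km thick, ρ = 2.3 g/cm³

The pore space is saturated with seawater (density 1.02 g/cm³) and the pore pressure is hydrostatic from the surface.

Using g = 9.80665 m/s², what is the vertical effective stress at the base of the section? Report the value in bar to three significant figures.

Overburden (lithostatic) stress σ_v:
alluvium: 2110 kg/m³ × 9.80665 m/s² × 326 m = 6.746×10^6 Pa = 6.746 MPa
mudstone: 2300 kg/m³ × 9.80665 m/s² × 5573 m = 1.257×10^8 Pa = 125.7 MPa
Total = 6.746 + 125.7 = 132.45 MPa
Pore pressure P_p = 1020 kg/m³ × 9.80665 m/s² × 5899 m = 5.901×10^7 Pa = 59.01 MPa
Effective stress σ' = σ_v − P_p = 132.4 − 59.01 = 73.440 MPa = 734.40 bar

734 bar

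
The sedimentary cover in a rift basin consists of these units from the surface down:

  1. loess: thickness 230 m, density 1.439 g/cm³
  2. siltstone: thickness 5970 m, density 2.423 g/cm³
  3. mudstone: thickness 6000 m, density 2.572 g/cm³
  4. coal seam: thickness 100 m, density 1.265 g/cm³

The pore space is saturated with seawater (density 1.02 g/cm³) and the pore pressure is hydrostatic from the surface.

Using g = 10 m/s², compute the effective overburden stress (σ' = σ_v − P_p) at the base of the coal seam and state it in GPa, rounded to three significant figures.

Overburden (lithostatic) stress σ_v:
loess: 1439 kg/m³ × 10 m/s² × 230 m = 3.310×10^6 Pa = 3.310 MPa
siltstone: 2423 kg/m³ × 10 m/s² × 5970 m = 1.447×10^8 Pa = 144.7 MPa
mudstone: 2572 kg/m³ × 10 m/s² × 6000 m = 1.543×10^8 Pa = 154.3 MPa
coal seam: 1265 kg/m³ × 10 m/s² × 100 m = 1.265×10^6 Pa = 1.265 MPa
Total = 3.310 + 144.7 + 154.3 + 1.265 = 303.55 MPa
Pore pressure P_p = 1020 kg/m³ × 10 m/s² × 12300 m = 1.255×10^8 Pa = 125.5 MPa
Effective stress σ' = σ_v − P_p = 303.5 − 125.5 = 178.09 MPa = 0.17809 GPa

0.178 GPa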